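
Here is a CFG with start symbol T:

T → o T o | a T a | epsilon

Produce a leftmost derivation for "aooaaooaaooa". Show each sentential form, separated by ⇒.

T ⇒ aTa   [T → a T a]
aTa ⇒ aoToa   [T → o T o]
aoToa ⇒ aooTooa   [T → o T o]
aooTooa ⇒ aooaTaooa   [T → a T a]
aooaTaooa ⇒ aooaaTaaooa   [T → a T a]
aooaaTaaooa ⇒ aooaaoToaaooa   [T → o T o]
aooaaoToaaooa ⇒ aooaaooaaooa   [T → epsilon]

T ⇒ aTa ⇒ aoToa ⇒ aooTooa ⇒ aooaTaooa ⇒ aooaaTaaooa ⇒ aooaaoToaaooa ⇒ aooaaooaaooa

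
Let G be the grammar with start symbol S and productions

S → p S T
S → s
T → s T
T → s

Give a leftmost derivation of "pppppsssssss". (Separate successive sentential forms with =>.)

S => pST => ppSTT => pppSTTT => ppppSTTTT => pppppSTTTTT => pppppsTTTTT => pppppssTTTTT => pppppsssTTTT => pppppssssTTT => pppppsssssTT => pppppssssssT => pppppsssssss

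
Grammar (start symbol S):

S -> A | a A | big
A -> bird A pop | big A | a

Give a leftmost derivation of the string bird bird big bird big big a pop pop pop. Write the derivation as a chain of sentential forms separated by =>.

S => A => bird A pop => bird bird A pop pop => bird bird big A pop pop => bird bird big bird A pop pop pop => bird bird big bird big A pop pop pop => bird bird big bird big big A pop pop pop => bird bird big bird big big a pop pop pop

S => A   [S -> A]
A => bird A pop   [A -> bird A pop]
bird A pop => bird bird A pop pop   [A -> bird A pop]
bird bird A pop pop => bird bird big A pop pop   [A -> big A]
bird bird big A pop pop => bird bird big bird A pop pop pop   [A -> bird A pop]
bird bird big bird A pop pop pop => bird bird big bird big A pop pop pop   [A -> big A]
bird bird big bird big A pop pop pop => bird bird big bird big big A pop pop pop   [A -> big A]
bird bird big bird big big A pop pop pop => bird bird big bird big big a pop pop pop   [A -> a]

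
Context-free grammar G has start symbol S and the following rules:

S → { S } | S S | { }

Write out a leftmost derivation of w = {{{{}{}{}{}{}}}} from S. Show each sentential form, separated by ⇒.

S ⇒ {S}   [S → { S }]
{S} ⇒ {{S}}   [S → { S }]
{{S}} ⇒ {{{S}}}   [S → { S }]
{{{S}}} ⇒ {{{SS}}}   [S → S S]
{{{SS}}} ⇒ {{{SSS}}}   [S → S S]
{{{SSS}}} ⇒ {{{SSSS}}}   [S → S S]
{{{SSSS}}} ⇒ {{{SSSSS}}}   [S → S S]
{{{SSSSS}}} ⇒ {{{{}SSSS}}}   [S → { }]
{{{{}SSSS}}} ⇒ {{{{}{}SSS}}}   [S → { }]
{{{{}{}SSS}}} ⇒ {{{{}{}{}SS}}}   [S → { }]
{{{{}{}{}SS}}} ⇒ {{{{}{}{}{}S}}}   [S → { }]
{{{{}{}{}{}S}}} ⇒ {{{{}{}{}{}{}}}}   [S → { }]

S⇒{S}⇒{{S}}⇒{{{S}}}⇒{{{SS}}}⇒{{{SSS}}}⇒{{{SSSS}}}⇒{{{SSSSS}}}⇒{{{{}SSSS}}}⇒{{{{}{}SSS}}}⇒{{{{}{}{}SS}}}⇒{{{{}{}{}{}S}}}⇒{{{{}{}{}{}{}}}}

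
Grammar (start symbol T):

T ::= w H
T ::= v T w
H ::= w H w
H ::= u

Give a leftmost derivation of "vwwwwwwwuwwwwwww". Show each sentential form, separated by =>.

T=>vTw=>vwHw=>vwwHww=>vwwwHwww=>vwwwwHwwww=>vwwwwwHwwwww=>vwwwwwwHwwwwww=>vwwwwwwwHwwwwwww=>vwwwwwwwuwwwwwww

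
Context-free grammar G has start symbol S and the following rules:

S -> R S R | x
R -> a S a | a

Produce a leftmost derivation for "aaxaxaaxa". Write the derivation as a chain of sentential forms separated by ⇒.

S ⇒ RSR   [S -> R S R]
RSR ⇒ aSaSR   [R -> a S a]
aSaSR ⇒ aRSRaSR   [S -> R S R]
aRSRaSR ⇒ aaSaSRaSR   [R -> a S a]
aaSaSRaSR ⇒ aaxaSRaSR   [S -> x]
aaxaSRaSR ⇒ aaxaxRaSR   [S -> x]
aaxaxRaSR ⇒ aaxaxaaSR   [R -> a]
aaxaxaaSR ⇒ aaxaxaaxR   [S -> x]
aaxaxaaxR ⇒ aaxaxaaxa   [R -> a]

S ⇒ RSR ⇒ aSaSR ⇒ aRSRaSR ⇒ aaSaSRaSR ⇒ aaxaSRaSR ⇒ aaxaxRaSR ⇒ aaxaxaaSR ⇒ aaxaxaaxR ⇒ aaxaxaaxa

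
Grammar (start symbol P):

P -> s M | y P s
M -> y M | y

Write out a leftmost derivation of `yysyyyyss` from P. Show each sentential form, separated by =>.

P => yPs => yyPss => yysMss => yysyMss => yysyyMss => yysyyyMss => yysyyyyss

P => yPs   [P -> y P s]
yPs => yyPss   [P -> y P s]
yyPss => yysMss   [P -> s M]
yysMss => yysyMss   [M -> y M]
yysyMss => yysyyMss   [M -> y M]
yysyyMss => yysyyyMss   [M -> y M]
yysyyyMss => yysyyyyss   [M -> y]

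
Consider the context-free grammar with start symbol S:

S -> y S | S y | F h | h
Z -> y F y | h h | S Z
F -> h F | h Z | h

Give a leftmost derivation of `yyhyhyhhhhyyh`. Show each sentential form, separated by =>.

S => yS => yyS => yyFh => yyhZh => yyhyFyh => yyhyhZyh => yyhyhyFyyh => yyhyhyhFyyh => yyhyhyhhZyyh => yyhyhyhhhhyyh

S => yS   [S -> y S]
yS => yyS   [S -> y S]
yyS => yyFh   [S -> F h]
yyFh => yyhZh   [F -> h Z]
yyhZh => yyhyFyh   [Z -> y F y]
yyhyFyh => yyhyhZyh   [F -> h Z]
yyhyhZyh => yyhyhyFyyh   [Z -> y F y]
yyhyhyFyyh => yyhyhyhFyyh   [F -> h F]
yyhyhyhFyyh => yyhyhyhhZyyh   [F -> h Z]
yyhyhyhhZyyh => yyhyhyhhhhyyh   [Z -> h h]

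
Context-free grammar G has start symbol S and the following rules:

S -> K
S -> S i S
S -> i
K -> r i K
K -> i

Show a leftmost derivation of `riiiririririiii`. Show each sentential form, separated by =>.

S => SiS   [S -> S i S]
SiS => KiS   [S -> K]
KiS => riKiS   [K -> r i K]
riKiS => riiiS   [K -> i]
riiiS => riiiSiS   [S -> S i S]
riiiSiS => riiiKiS   [S -> K]
riiiKiS => riiiriKiS   [K -> r i K]
riiiriKiS => riiiririKiS   [K -> r i K]
riiiririKiS => riiiriririKiS   [K -> r i K]
riiiriririKiS => riiiririririKiS   [K -> r i K]
riiiririririKiS => riiiririririiiS   [K -> i]
riiiririririiiS => riiiririririiii   [S -> i]

S => SiS => KiS => riKiS => riiiS => riiiSiS => riiiKiS => riiiriKiS => riiiririKiS => riiiriririKiS => riiiririririKiS => riiiririririiiS => riiiririririiii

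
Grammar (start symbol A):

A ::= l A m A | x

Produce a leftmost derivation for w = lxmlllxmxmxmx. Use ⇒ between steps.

A ⇒ lAmA   [A ::= l A m A]
lAmA ⇒ lxmA   [A ::= x]
lxmA ⇒ lxmlAmA   [A ::= l A m A]
lxmlAmA ⇒ lxmllAmAmA   [A ::= l A m A]
lxmllAmAmA ⇒ lxmlllAmAmAmA   [A ::= l A m A]
lxmlllAmAmAmA ⇒ lxmlllxmAmAmA   [A ::= x]
lxmlllxmAmAmA ⇒ lxmlllxmxmAmA   [A ::= x]
lxmlllxmxmAmA ⇒ lxmlllxmxmxmA   [A ::= x]
lxmlllxmxmxmA ⇒ lxmlllxmxmxmx   [A ::= x]

A ⇒ lAmA ⇒ lxmA ⇒ lxmlAmA ⇒ lxmllAmAmA ⇒ lxmlllAmAmAmA ⇒ lxmlllxmAmAmA ⇒ lxmlllxmxmAmA ⇒ lxmlllxmxmxmA ⇒ lxmlllxmxmxmx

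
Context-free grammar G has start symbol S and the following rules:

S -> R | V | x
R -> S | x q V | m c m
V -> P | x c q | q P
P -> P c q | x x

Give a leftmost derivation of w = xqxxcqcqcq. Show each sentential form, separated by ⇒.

S⇒R⇒xqV⇒xqP⇒xqPcq⇒xqPcqcq⇒xqPcqcqcq⇒xqxxcqcqcq

S ⇒ R   [S -> R]
R ⇒ xqV   [R -> x q V]
xqV ⇒ xqP   [V -> P]
xqP ⇒ xqPcq   [P -> P c q]
xqPcq ⇒ xqPcqcq   [P -> P c q]
xqPcqcq ⇒ xqPcqcqcq   [P -> P c q]
xqPcqcqcq ⇒ xqxxcqcqcq   [P -> x x]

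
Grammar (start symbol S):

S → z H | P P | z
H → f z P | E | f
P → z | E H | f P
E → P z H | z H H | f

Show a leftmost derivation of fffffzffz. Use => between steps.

S=>PP=>fPP=>fEHP=>fPzHHP=>ffPzHHP=>fffPzHHP=>fffEHzHHP=>ffffHzHHP=>fffffzHHP=>fffffzfHP=>fffffzffP=>fffffzffz

S => PP   [S → P P]
PP => fPP   [P → f P]
fPP => fEHP   [P → E H]
fEHP => fPzHHP   [E → P z H]
fPzHHP => ffPzHHP   [P → f P]
ffPzHHP => fffPzHHP   [P → f P]
fffPzHHP => fffEHzHHP   [P → E H]
fffEHzHHP => ffffHzHHP   [E → f]
ffffHzHHP => fffffzHHP   [H → f]
fffffzHHP => fffffzfHP   [H → f]
fffffzfHP => fffffzffP   [H → f]
fffffzffP => fffffzffz   [P → z]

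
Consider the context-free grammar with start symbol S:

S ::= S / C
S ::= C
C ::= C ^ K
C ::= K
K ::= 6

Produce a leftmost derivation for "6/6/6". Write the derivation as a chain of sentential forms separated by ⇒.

S⇒S/C⇒S/C/C⇒C/C/C⇒K/C/C⇒6/C/C⇒6/K/C⇒6/6/C⇒6/6/K⇒6/6/6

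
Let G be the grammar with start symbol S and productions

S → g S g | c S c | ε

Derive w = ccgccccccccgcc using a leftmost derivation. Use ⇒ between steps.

S⇒cSc⇒ccScc⇒ccgSgcc⇒ccgcScgcc⇒ccgccSccgcc⇒ccgcccScccgcc⇒ccgccccSccccgcc⇒ccgccccccccgcc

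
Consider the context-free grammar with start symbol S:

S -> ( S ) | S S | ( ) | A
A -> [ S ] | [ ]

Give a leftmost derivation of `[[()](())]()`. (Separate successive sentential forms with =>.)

S => SS   [S -> S S]
SS => AS   [S -> A]
AS => [S]S   [A -> [ S ]]
[S]S => [SS]S   [S -> S S]
[SS]S => [AS]S   [S -> A]
[AS]S => [[S]S]S   [A -> [ S ]]
[[S]S]S => [[()]S]S   [S -> ( )]
[[()]S]S => [[()](S)]S   [S -> ( S )]
[[()](S)]S => [[()](())]S   [S -> ( )]
[[()](())]S => [[()](())]()   [S -> ( )]

S => SS => AS => [S]S => [SS]S => [AS]S => [[S]S]S => [[()]S]S => [[()](S)]S => [[()](())]S => [[()](())]()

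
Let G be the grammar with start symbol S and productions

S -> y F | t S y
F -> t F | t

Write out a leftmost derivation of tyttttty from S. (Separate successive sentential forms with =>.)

S => tSy   [S -> t S y]
tSy => tyFy   [S -> y F]
tyFy => tytFy   [F -> t F]
tytFy => tyttFy   [F -> t F]
tyttFy => tytttFy   [F -> t F]
tytttFy => tyttttFy   [F -> t F]
tyttttFy => tyttttty   [F -> t]

S => tSy => tyFy => tytFy => tyttFy => tytttFy => tyttttFy => tyttttty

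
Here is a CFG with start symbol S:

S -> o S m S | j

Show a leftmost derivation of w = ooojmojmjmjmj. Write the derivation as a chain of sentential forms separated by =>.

S => oSmS   [S -> o S m S]
oSmS => ooSmSmS   [S -> o S m S]
ooSmSmS => oooSmSmSmS   [S -> o S m S]
oooSmSmSmS => ooojmSmSmS   [S -> j]
ooojmSmSmS => ooojmoSmSmSmS   [S -> o S m S]
ooojmoSmSmSmS => ooojmojmSmSmS   [S -> j]
ooojmojmSmSmS => ooojmojmjmSmS   [S -> j]
ooojmojmjmSmS => ooojmojmjmjmS   [S -> j]
ooojmojmjmjmS => ooojmojmjmjmj   [S -> j]

S => oSmS => ooSmSmS => oooSmSmSmS => ooojmSmSmS => ooojmoSmSmSmS => ooojmojmSmSmS => ooojmojmjmSmS => ooojmojmjmjmS => ooojmojmjmjmj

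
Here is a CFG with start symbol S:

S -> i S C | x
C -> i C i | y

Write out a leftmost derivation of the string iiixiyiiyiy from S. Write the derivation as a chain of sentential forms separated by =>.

S => iSC   [S -> i S C]
iSC => iiSCC   [S -> i S C]
iiSCC => iiiSCCC   [S -> i S C]
iiiSCCC => iiixCCC   [S -> x]
iiixCCC => iiixiCiCC   [C -> i C i]
iiixiCiCC => iiixiyiCC   [C -> y]
iiixiyiCC => iiixiyiiCiC   [C -> i C i]
iiixiyiiCiC => iiixiyiiyiC   [C -> y]
iiixiyiiyiC => iiixiyiiyiy   [C -> y]

S=>iSC=>iiSCC=>iiiSCCC=>iiixCCC=>iiixiCiCC=>iiixiyiCC=>iiixiyiiCiC=>iiixiyiiyiC=>iiixiyiiyiy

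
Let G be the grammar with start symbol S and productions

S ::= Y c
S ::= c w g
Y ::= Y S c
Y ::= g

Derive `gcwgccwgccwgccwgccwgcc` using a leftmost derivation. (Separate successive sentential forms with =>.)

S => Yc => YScc => YScScc => YScScScc => YScScScScc => YScScScScScc => gScScScScScc => gcwgcScScScScc => gcwgccwgcScScScc => gcwgccwgccwgcScScc => gcwgccwgccwgccwgcScc => gcwgccwgccwgccwgccwgcc

S => Yc   [S ::= Y c]
Yc => YScc   [Y ::= Y S c]
YScc => YScScc   [Y ::= Y S c]
YScScc => YScScScc   [Y ::= Y S c]
YScScScc => YScScScScc   [Y ::= Y S c]
YScScScScc => YScScScScScc   [Y ::= Y S c]
YScScScScScc => gScScScScScc   [Y ::= g]
gScScScScScc => gcwgcScScScScc   [S ::= c w g]
gcwgcScScScScc => gcwgccwgcScScScc   [S ::= c w g]
gcwgccwgcScScScc => gcwgccwgccwgcScScc   [S ::= c w g]
gcwgccwgccwgcScScc => gcwgccwgccwgccwgcScc   [S ::= c w g]
gcwgccwgccwgccwgcScc => gcwgccwgccwgccwgccwgcc   [S ::= c w g]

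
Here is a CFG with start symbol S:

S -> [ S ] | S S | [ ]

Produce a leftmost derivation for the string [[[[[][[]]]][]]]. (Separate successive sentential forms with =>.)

S => [S]   [S -> [ S ]]
[S] => [[S]]   [S -> [ S ]]
[[S]] => [[SS]]   [S -> S S]
[[SS]] => [[[S]S]]   [S -> [ S ]]
[[[S]S]] => [[[[S]]S]]   [S -> [ S ]]
[[[[S]]S]] => [[[[SS]]S]]   [S -> S S]
[[[[SS]]S]] => [[[[[]S]]S]]   [S -> [ ]]
[[[[[]S]]S]] => [[[[[][S]]]S]]   [S -> [ S ]]
[[[[[][S]]]S]] => [[[[[][[]]]]S]]   [S -> [ ]]
[[[[[][[]]]]S]] => [[[[[][[]]]][]]]   [S -> [ ]]

S => [S] => [[S]] => [[SS]] => [[[S]S]] => [[[[S]]S]] => [[[[SS]]S]] => [[[[[]S]]S]] => [[[[[][S]]]S]] => [[[[[][[]]]]S]] => [[[[[][[]]]][]]]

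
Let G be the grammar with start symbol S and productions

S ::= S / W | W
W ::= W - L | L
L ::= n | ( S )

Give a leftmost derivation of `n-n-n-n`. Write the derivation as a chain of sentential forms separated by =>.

S => W   [S ::= W]
W => W-L   [W ::= W - L]
W-L => W-L-L   [W ::= W - L]
W-L-L => W-L-L-L   [W ::= W - L]
W-L-L-L => L-L-L-L   [W ::= L]
L-L-L-L => n-L-L-L   [L ::= n]
n-L-L-L => n-n-L-L   [L ::= n]
n-n-L-L => n-n-n-L   [L ::= n]
n-n-n-L => n-n-n-n   [L ::= n]

S => W => W-L => W-L-L => W-L-L-L => L-L-L-L => n-L-L-L => n-n-L-L => n-n-n-L => n-n-n-n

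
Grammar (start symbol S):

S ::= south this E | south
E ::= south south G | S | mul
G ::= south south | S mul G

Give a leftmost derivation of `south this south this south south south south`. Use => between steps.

S => south this E => south this S => south this south this E => south this south this south south G => south this south this south south south south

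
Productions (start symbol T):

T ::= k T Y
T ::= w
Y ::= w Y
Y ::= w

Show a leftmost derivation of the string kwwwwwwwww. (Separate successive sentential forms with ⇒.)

T ⇒ kTY ⇒ kwY ⇒ kwwY ⇒ kwwwY ⇒ kwwwwY ⇒ kwwwwwY ⇒ kwwwwwwY ⇒ kwwwwwwwY ⇒ kwwwwwwwwY ⇒ kwwwwwwwww

T ⇒ kTY   [T ::= k T Y]
kTY ⇒ kwY   [T ::= w]
kwY ⇒ kwwY   [Y ::= w Y]
kwwY ⇒ kwwwY   [Y ::= w Y]
kwwwY ⇒ kwwwwY   [Y ::= w Y]
kwwwwY ⇒ kwwwwwY   [Y ::= w Y]
kwwwwwY ⇒ kwwwwwwY   [Y ::= w Y]
kwwwwwwY ⇒ kwwwwwwwY   [Y ::= w Y]
kwwwwwwwY ⇒ kwwwwwwwwY   [Y ::= w Y]
kwwwwwwwwY ⇒ kwwwwwwwww   [Y ::= w]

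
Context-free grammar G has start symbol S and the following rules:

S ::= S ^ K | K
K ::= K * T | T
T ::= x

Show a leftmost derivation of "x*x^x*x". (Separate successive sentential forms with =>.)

S=>S^K=>K^K=>K*T^K=>T*T^K=>x*T^K=>x*x^K=>x*x^K*T=>x*x^T*T=>x*x^x*T=>x*x^x*x

S => S^K   [S ::= S ^ K]
S^K => K^K   [S ::= K]
K^K => K*T^K   [K ::= K * T]
K*T^K => T*T^K   [K ::= T]
T*T^K => x*T^K   [T ::= x]
x*T^K => x*x^K   [T ::= x]
x*x^K => x*x^K*T   [K ::= K * T]
x*x^K*T => x*x^T*T   [K ::= T]
x*x^T*T => x*x^x*T   [T ::= x]
x*x^x*T => x*x^x*x   [T ::= x]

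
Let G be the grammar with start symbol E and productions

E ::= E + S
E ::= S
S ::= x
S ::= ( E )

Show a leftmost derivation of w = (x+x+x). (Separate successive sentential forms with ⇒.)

E ⇒ S ⇒ (E) ⇒ (E+S) ⇒ (E+S+S) ⇒ (S+S+S) ⇒ (x+S+S) ⇒ (x+x+S) ⇒ (x+x+x)

E ⇒ S   [E ::= S]
S ⇒ (E)   [S ::= ( E )]
(E) ⇒ (E+S)   [E ::= E + S]
(E+S) ⇒ (E+S+S)   [E ::= E + S]
(E+S+S) ⇒ (S+S+S)   [E ::= S]
(S+S+S) ⇒ (x+S+S)   [S ::= x]
(x+S+S) ⇒ (x+x+S)   [S ::= x]
(x+x+S) ⇒ (x+x+x)   [S ::= x]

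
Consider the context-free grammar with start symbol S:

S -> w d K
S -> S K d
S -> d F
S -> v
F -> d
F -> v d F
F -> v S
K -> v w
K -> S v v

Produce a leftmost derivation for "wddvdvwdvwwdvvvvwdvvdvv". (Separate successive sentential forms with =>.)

S=>wdK=>wdSvv=>wdSKdvv=>wddFKdvv=>wddvdFKdvv=>wddvdvSKdvv=>wddvdvwdKKdvv=>wddvdvwdvwKdvv=>wddvdvwdvwSvvdvv=>wddvdvwdvwSKdvvdvv=>wddvdvwdvwwdKKdvvdvv=>wddvdvwdvwwdSvvKdvvdvv=>wddvdvwdvwwdvvvKdvvdvv=>wddvdvwdvwwdvvvvwdvvdvv

S => wdK   [S -> w d K]
wdK => wdSvv   [K -> S v v]
wdSvv => wdSKdvv   [S -> S K d]
wdSKdvv => wddFKdvv   [S -> d F]
wddFKdvv => wddvdFKdvv   [F -> v d F]
wddvdFKdvv => wddvdvSKdvv   [F -> v S]
wddvdvSKdvv => wddvdvwdKKdvv   [S -> w d K]
wddvdvwdKKdvv => wddvdvwdvwKdvv   [K -> v w]
wddvdvwdvwKdvv => wddvdvwdvwSvvdvv   [K -> S v v]
wddvdvwdvwSvvdvv => wddvdvwdvwSKdvvdvv   [S -> S K d]
wddvdvwdvwSKdvvdvv => wddvdvwdvwwdKKdvvdvv   [S -> w d K]
wddvdvwdvwwdKKdvvdvv => wddvdvwdvwwdSvvKdvvdvv   [K -> S v v]
wddvdvwdvwwdSvvKdvvdvv => wddvdvwdvwwdvvvKdvvdvv   [S -> v]
wddvdvwdvwwdvvvKdvvdvv => wddvdvwdvwwdvvvvwdvvdvv   [K -> v w]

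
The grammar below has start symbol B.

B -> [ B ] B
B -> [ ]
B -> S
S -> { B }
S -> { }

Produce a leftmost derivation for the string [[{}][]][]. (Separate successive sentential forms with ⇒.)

B ⇒ [B]B   [B -> [ B ] B]
[B]B ⇒ [[B]B]B   [B -> [ B ] B]
[[B]B]B ⇒ [[S]B]B   [B -> S]
[[S]B]B ⇒ [[{}]B]B   [S -> { }]
[[{}]B]B ⇒ [[{}][]]B   [B -> [ ]]
[[{}][]]B ⇒ [[{}][]][]   [B -> [ ]]

B ⇒ [B]B ⇒ [[B]B]B ⇒ [[S]B]B ⇒ [[{}]B]B ⇒ [[{}][]]B ⇒ [[{}][]][]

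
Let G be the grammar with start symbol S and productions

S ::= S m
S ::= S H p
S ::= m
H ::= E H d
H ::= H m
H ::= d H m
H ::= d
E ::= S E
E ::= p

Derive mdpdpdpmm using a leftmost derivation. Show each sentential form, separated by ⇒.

S ⇒ Sm ⇒ Smm ⇒ SHpmm ⇒ SHpHpmm ⇒ SHpHpHpmm ⇒ mHpHpHpmm ⇒ mdpHpHpmm ⇒ mdpdpHpmm ⇒ mdpdpdpmm

S ⇒ Sm   [S ::= S m]
Sm ⇒ Smm   [S ::= S m]
Smm ⇒ SHpmm   [S ::= S H p]
SHpmm ⇒ SHpHpmm   [S ::= S H p]
SHpHpmm ⇒ SHpHpHpmm   [S ::= S H p]
SHpHpHpmm ⇒ mHpHpHpmm   [S ::= m]
mHpHpHpmm ⇒ mdpHpHpmm   [H ::= d]
mdpHpHpmm ⇒ mdpdpHpmm   [H ::= d]
mdpdpHpmm ⇒ mdpdpdpmm   [H ::= d]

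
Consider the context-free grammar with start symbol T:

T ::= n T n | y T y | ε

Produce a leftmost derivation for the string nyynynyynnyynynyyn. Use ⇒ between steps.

T ⇒ nTn ⇒ nyTyn ⇒ nyyTyyn ⇒ nyynTnyyn ⇒ nyynyTynyyn ⇒ nyynynTnynyyn ⇒ nyynynyTynynyyn ⇒ nyynynyyTyynynyyn ⇒ nyynynyynTnyynynyyn ⇒ nyynynyynnyynynyyn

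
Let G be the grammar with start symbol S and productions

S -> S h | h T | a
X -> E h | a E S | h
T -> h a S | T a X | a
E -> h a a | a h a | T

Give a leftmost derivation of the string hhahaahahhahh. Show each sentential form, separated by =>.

S => Sh   [S -> S h]
Sh => hTh   [S -> h T]
hTh => hTaXh   [T -> T a X]
hTaXh => hhaSaXh   [T -> h a S]
hhaSaXh => hhaShaXh   [S -> S h]
hhaShaXh => hhahThaXh   [S -> h T]
hhahThaXh => hhahTaXhaXh   [T -> T a X]
hhahTaXhaXh => hhahTaXaXhaXh   [T -> T a X]
hhahTaXaXhaXh => hhahaaXaXhaXh   [T -> a]
hhahaaXaXhaXh => hhahaahaXhaXh   [X -> h]
hhahaahaXhaXh => hhahaahahhaXh   [X -> h]
hhahaahahhaXh => hhahaahahhahh   [X -> h]

S => Sh => hTh => hTaXh => hhaSaXh => hhaShaXh => hhahThaXh => hhahTaXhaXh => hhahTaXaXhaXh => hhahaaXaXhaXh => hhahaahaXhaXh => hhahaahahhaXh => hhahaahahhahh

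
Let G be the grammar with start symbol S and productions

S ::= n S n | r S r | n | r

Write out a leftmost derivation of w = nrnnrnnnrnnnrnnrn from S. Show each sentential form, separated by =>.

S => nSn   [S ::= n S n]
nSn => nrSrn   [S ::= r S r]
nrSrn => nrnSnrn   [S ::= n S n]
nrnSnrn => nrnnSnnrn   [S ::= n S n]
nrnnSnnrn => nrnnrSrnnrn   [S ::= r S r]
nrnnrSrnnrn => nrnnrnSnrnnrn   [S ::= n S n]
nrnnrnSnrnnrn => nrnnrnnSnnrnnrn   [S ::= n S n]
nrnnrnnSnnrnnrn => nrnnrnnnSnnnrnnrn   [S ::= n S n]
nrnnrnnnSnnnrnnrn => nrnnrnnnrnnnrnnrn   [S ::= r]

S => nSn => nrSrn => nrnSnrn => nrnnSnnrn => nrnnrSrnnrn => nrnnrnSnrnnrn => nrnnrnnSnnrnnrn => nrnnrnnnSnnnrnnrn => nrnnrnnnrnnnrnnrn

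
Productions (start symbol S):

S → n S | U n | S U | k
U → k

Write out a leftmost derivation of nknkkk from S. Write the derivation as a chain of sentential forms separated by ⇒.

S ⇒ SU ⇒ nSU ⇒ nSUU ⇒ nSUUU ⇒ nUnUUU ⇒ nknUUU ⇒ nknkUU ⇒ nknkkU ⇒ nknkkk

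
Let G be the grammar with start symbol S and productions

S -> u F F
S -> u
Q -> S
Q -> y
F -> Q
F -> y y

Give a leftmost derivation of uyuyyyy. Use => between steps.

S => uFF   [S -> u F F]
uFF => uQF   [F -> Q]
uQF => uyF   [Q -> y]
uyF => uyQ   [F -> Q]
uyQ => uyS   [Q -> S]
uyS => uyuFF   [S -> u F F]
uyuFF => uyuyyF   [F -> y y]
uyuyyF => uyuyyyy   [F -> y y]

S => uFF => uQF => uyF => uyQ => uyS => uyuFF => uyuyyF => uyuyyyy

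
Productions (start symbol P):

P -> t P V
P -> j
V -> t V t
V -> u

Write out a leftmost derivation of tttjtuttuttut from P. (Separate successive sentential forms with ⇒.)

P⇒tPV⇒ttPVV⇒tttPVVV⇒tttjVVV⇒tttjtVtVV⇒tttjtutVV⇒tttjtuttVtV⇒tttjtuttutV⇒tttjtuttuttVt⇒tttjtuttuttut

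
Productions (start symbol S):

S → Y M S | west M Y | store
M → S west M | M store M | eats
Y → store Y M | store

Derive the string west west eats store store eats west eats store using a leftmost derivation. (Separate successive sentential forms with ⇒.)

S ⇒ west M Y ⇒ west S west M Y ⇒ west west M Y west M Y ⇒ west west eats Y west M Y ⇒ west west eats store Y M west M Y ⇒ west west eats store store M west M Y ⇒ west west eats store store eats west M Y ⇒ west west eats store store eats west eats Y ⇒ west west eats store store eats west eats store

S ⇒ west M Y   [S → west M Y]
west M Y ⇒ west S west M Y   [M → S west M]
west S west M Y ⇒ west west M Y west M Y   [S → west M Y]
west west M Y west M Y ⇒ west west eats Y west M Y   [M → eats]
west west eats Y west M Y ⇒ west west eats store Y M west M Y   [Y → store Y M]
west west eats store Y M west M Y ⇒ west west eats store store M west M Y   [Y → store]
west west eats store store M west M Y ⇒ west west eats store store eats west M Y   [M → eats]
west west eats store store eats west M Y ⇒ west west eats store store eats west eats Y   [M → eats]
west west eats store store eats west eats Y ⇒ west west eats store store eats west eats store   [Y → store]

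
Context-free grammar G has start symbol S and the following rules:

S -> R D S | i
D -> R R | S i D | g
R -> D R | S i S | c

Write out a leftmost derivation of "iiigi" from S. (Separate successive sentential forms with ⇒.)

S⇒RDS⇒SiSDS⇒iiSDS⇒iiiDS⇒iiigS⇒iiigi

S ⇒ RDS   [S -> R D S]
RDS ⇒ SiSDS   [R -> S i S]
SiSDS ⇒ iiSDS   [S -> i]
iiSDS ⇒ iiiDS   [S -> i]
iiiDS ⇒ iiigS   [D -> g]
iiigS ⇒ iiigi   [S -> i]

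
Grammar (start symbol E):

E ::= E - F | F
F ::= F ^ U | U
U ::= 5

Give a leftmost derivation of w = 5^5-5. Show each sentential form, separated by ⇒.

E ⇒ E-F ⇒ F-F ⇒ F^U-F ⇒ U^U-F ⇒ 5^U-F ⇒ 5^5-F ⇒ 5^5-U ⇒ 5^5-5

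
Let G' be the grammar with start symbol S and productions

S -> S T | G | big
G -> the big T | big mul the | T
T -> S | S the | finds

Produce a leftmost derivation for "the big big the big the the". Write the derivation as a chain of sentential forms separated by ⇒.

S ⇒ G   [S -> G]
G ⇒ T   [G -> T]
T ⇒ S the   [T -> S the]
S the ⇒ S T the   [S -> S T]
S T the ⇒ G T the   [S -> G]
G T the ⇒ the big T T the   [G -> the big T]
the big T T the ⇒ the big S the T the   [T -> S the]
the big S the T the ⇒ the big big the T the   [S -> big]
the big big the T the ⇒ the big big the S the the   [T -> S the]
the big big the S the the ⇒ the big big the big the the   [S -> big]

S ⇒ G ⇒ T ⇒ S the ⇒ S T the ⇒ G T the ⇒ the big T T the ⇒ the big S the T the ⇒ the big big the T the ⇒ the big big the S the the ⇒ the big big the big the the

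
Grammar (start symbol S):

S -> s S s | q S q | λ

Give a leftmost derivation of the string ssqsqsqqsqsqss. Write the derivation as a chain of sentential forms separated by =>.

S => sSs => ssSss => ssqSqss => ssqsSsqss => ssqsqSqsqss => ssqsqsSsqsqss => ssqsqsqSqsqsqss => ssqsqsqqsqsqss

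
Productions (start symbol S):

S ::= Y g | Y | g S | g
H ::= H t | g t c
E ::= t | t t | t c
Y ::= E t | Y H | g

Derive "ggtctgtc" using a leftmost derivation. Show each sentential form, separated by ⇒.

S ⇒ gS ⇒ ggS ⇒ ggY ⇒ ggYH ⇒ ggEtH ⇒ ggtctH ⇒ ggtctgtc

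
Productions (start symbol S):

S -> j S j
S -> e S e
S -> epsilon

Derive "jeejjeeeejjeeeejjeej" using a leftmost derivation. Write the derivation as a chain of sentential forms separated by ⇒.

S ⇒ jSj ⇒ jeSej ⇒ jeeSeej ⇒ jeejSjeej ⇒ jeejjSjjeej ⇒ jeejjeSejjeej ⇒ jeejjeeSeejjeej ⇒ jeejjeeeSeeejjeej ⇒ jeejjeeeeSeeeejjeej ⇒ jeejjeeeejSjeeeejjeej ⇒ jeejjeeeejjeeeejjeej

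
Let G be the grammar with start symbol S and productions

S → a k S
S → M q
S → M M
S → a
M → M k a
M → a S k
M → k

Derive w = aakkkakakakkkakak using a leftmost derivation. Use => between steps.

S=>MM=>MkaM=>MkakaM=>aSkkakaM=>aakSkkakaM=>aakMMkkakaM=>aakMkaMkkakaM=>aakMkakaMkkakaM=>aakMkakakaMkkakaM=>aakkkakakaMkkakaM=>aakkkakakakkkakaM=>aakkkakakakkkakak

S => MM   [S → M M]
MM => MkaM   [M → M k a]
MkaM => MkakaM   [M → M k a]
MkakaM => aSkkakaM   [M → a S k]
aSkkakaM => aakSkkakaM   [S → a k S]
aakSkkakaM => aakMMkkakaM   [S → M M]
aakMMkkakaM => aakMkaMkkakaM   [M → M k a]
aakMkaMkkakaM => aakMkakaMkkakaM   [M → M k a]
aakMkakaMkkakaM => aakMkakakaMkkakaM   [M → M k a]
aakMkakakaMkkakaM => aakkkakakaMkkakaM   [M → k]
aakkkakakaMkkakaM => aakkkakakakkkakaM   [M → k]
aakkkakakakkkakaM => aakkkakakakkkakak   [M → k]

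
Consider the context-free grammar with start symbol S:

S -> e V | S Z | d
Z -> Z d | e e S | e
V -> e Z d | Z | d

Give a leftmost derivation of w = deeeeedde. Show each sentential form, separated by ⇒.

S ⇒ SZ ⇒ SZZ ⇒ dZZ ⇒ dZdZ ⇒ deeSdZ ⇒ deeeVdZ ⇒ deeeeZddZ ⇒ deeeeeddZ ⇒ deeeeedde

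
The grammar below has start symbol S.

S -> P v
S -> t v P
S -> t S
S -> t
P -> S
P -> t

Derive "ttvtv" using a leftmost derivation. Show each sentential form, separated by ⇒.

S ⇒ tS   [S -> t S]
tS ⇒ ttvP   [S -> t v P]
ttvP ⇒ ttvS   [P -> S]
ttvS ⇒ ttvPv   [S -> P v]
ttvPv ⇒ ttvtv   [P -> t]

S⇒tS⇒ttvP⇒ttvS⇒ttvPv⇒ttvtv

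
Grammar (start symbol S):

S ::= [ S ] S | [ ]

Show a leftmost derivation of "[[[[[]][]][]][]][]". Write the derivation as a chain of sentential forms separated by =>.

S => [S]S => [[S]S]S => [[[S]S]S]S => [[[[S]S]S]S]S => [[[[[]]S]S]S]S => [[[[[]][]]S]S]S => [[[[[]][]][]]S]S => [[[[[]][]][]][]]S => [[[[[]][]][]][]][]

S => [S]S   [S ::= [ S ] S]
[S]S => [[S]S]S   [S ::= [ S ] S]
[[S]S]S => [[[S]S]S]S   [S ::= [ S ] S]
[[[S]S]S]S => [[[[S]S]S]S]S   [S ::= [ S ] S]
[[[[S]S]S]S]S => [[[[[]]S]S]S]S   [S ::= [ ]]
[[[[[]]S]S]S]S => [[[[[]][]]S]S]S   [S ::= [ ]]
[[[[[]][]]S]S]S => [[[[[]][]][]]S]S   [S ::= [ ]]
[[[[[]][]][]]S]S => [[[[[]][]][]][]]S   [S ::= [ ]]
[[[[[]][]][]][]]S => [[[[[]][]][]][]][]   [S ::= [ ]]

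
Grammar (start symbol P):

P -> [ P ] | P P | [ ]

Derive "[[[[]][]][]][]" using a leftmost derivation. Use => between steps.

P => PP => [P]P => [PP]P => [[P]P]P => [[PP]P]P => [[[P]P]P]P => [[[[]]P]P]P => [[[[]][]]P]P => [[[[]][]][]]P => [[[[]][]][]][]

P => PP   [P -> P P]
PP => [P]P   [P -> [ P ]]
[P]P => [PP]P   [P -> P P]
[PP]P => [[P]P]P   [P -> [ P ]]
[[P]P]P => [[PP]P]P   [P -> P P]
[[PP]P]P => [[[P]P]P]P   [P -> [ P ]]
[[[P]P]P]P => [[[[]]P]P]P   [P -> [ ]]
[[[[]]P]P]P => [[[[]][]]P]P   [P -> [ ]]
[[[[]][]]P]P => [[[[]][]][]]P   [P -> [ ]]
[[[[]][]][]]P => [[[[]][]][]][]   [P -> [ ]]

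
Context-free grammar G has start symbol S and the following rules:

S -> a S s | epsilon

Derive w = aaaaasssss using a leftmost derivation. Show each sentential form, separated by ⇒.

S ⇒ aSs   [S -> a S s]
aSs ⇒ aaSss   [S -> a S s]
aaSss ⇒ aaaSsss   [S -> a S s]
aaaSsss ⇒ aaaaSssss   [S -> a S s]
aaaaSssss ⇒ aaaaaSsssss   [S -> a S s]
aaaaaSsssss ⇒ aaaaasssss   [S -> epsilon]

S ⇒ aSs ⇒ aaSss ⇒ aaaSsss ⇒ aaaaSssss ⇒ aaaaaSsssss ⇒ aaaaasssss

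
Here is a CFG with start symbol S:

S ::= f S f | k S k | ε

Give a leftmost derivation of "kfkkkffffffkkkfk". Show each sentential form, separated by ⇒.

S ⇒ kSk ⇒ kfSfk ⇒ kfkSkfk ⇒ kfkkSkkfk ⇒ kfkkkSkkkfk ⇒ kfkkkfSfkkkfk ⇒ kfkkkffSffkkkfk ⇒ kfkkkfffSfffkkkfk ⇒ kfkkkffffffkkkfk

S ⇒ kSk   [S ::= k S k]
kSk ⇒ kfSfk   [S ::= f S f]
kfSfk ⇒ kfkSkfk   [S ::= k S k]
kfkSkfk ⇒ kfkkSkkfk   [S ::= k S k]
kfkkSkkfk ⇒ kfkkkSkkkfk   [S ::= k S k]
kfkkkSkkkfk ⇒ kfkkkfSfkkkfk   [S ::= f S f]
kfkkkfSfkkkfk ⇒ kfkkkffSffkkkfk   [S ::= f S f]
kfkkkffSffkkkfk ⇒ kfkkkfffSfffkkkfk   [S ::= f S f]
kfkkkfffSfffkkkfk ⇒ kfkkkffffffkkkfk   [S ::= ε]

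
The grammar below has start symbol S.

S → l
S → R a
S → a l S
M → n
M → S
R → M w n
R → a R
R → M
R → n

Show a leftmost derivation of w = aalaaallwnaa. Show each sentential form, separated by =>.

S => Ra => aRa => aMa => aSa => aalSa => aalRaa => aalaRaa => aalaaRaa => aalaaMwnaa => aalaaSwnaa => aalaaalSwnaa => aalaaallwnaa

S => Ra   [S → R a]
Ra => aRa   [R → a R]
aRa => aMa   [R → M]
aMa => aSa   [M → S]
aSa => aalSa   [S → a l S]
aalSa => aalRaa   [S → R a]
aalRaa => aalaRaa   [R → a R]
aalaRaa => aalaaRaa   [R → a R]
aalaaRaa => aalaaMwnaa   [R → M w n]
aalaaMwnaa => aalaaSwnaa   [M → S]
aalaaSwnaa => aalaaalSwnaa   [S → a l S]
aalaaalSwnaa => aalaaallwnaa   [S → l]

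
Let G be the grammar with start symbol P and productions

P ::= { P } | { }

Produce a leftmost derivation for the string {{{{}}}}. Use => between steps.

P => {P}   [P ::= { P }]
{P} => {{P}}   [P ::= { P }]
{{P}} => {{{P}}}   [P ::= { P }]
{{{P}}} => {{{{}}}}   [P ::= { }]

P=>{P}=>{{P}}=>{{{P}}}=>{{{{}}}}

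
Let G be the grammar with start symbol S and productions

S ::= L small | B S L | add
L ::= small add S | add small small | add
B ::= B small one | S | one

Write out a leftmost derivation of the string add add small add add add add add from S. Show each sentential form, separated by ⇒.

S ⇒ B S L   [S ::= B S L]
B S L ⇒ S S L   [B ::= S]
S S L ⇒ B S L S L   [S ::= B S L]
B S L S L ⇒ S S L S L   [B ::= S]
S S L S L ⇒ B S L S L S L   [S ::= B S L]
B S L S L S L ⇒ S S L S L S L   [B ::= S]
S S L S L S L ⇒ add S L S L S L   [S ::= add]
add S L S L S L ⇒ add L small L S L S L   [S ::= L small]
add L small L S L S L ⇒ add add small L S L S L   [L ::= add]
add add small L S L S L ⇒ add add small add S L S L   [L ::= add]
add add small add S L S L ⇒ add add small add add L S L   [S ::= add]
add add small add add L S L ⇒ add add small add add add S L   [L ::= add]
add add small add add add S L ⇒ add add small add add add add L   [S ::= add]
add add small add add add add L ⇒ add add small add add add add add   [L ::= add]

S ⇒ B S L ⇒ S S L ⇒ B S L S L ⇒ S S L S L ⇒ B S L S L S L ⇒ S S L S L S L ⇒ add S L S L S L ⇒ add L small L S L S L ⇒ add add small L S L S L ⇒ add add small add S L S L ⇒ add add small add add L S L ⇒ add add small add add add S L ⇒ add add small add add add add L ⇒ add add small add add add add add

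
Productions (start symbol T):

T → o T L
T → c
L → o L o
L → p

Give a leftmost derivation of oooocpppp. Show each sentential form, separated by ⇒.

T ⇒ oTL ⇒ ooTLL ⇒ oooTLLL ⇒ ooooTLLLL ⇒ oooocLLLL ⇒ oooocpLLL ⇒ oooocppLL ⇒ oooocpppL ⇒ oooocpppp

T ⇒ oTL   [T → o T L]
oTL ⇒ ooTLL   [T → o T L]
ooTLL ⇒ oooTLLL   [T → o T L]
oooTLLL ⇒ ooooTLLLL   [T → o T L]
ooooTLLLL ⇒ oooocLLLL   [T → c]
oooocLLLL ⇒ oooocpLLL   [L → p]
oooocpLLL ⇒ oooocppLL   [L → p]
oooocppLL ⇒ oooocpppL   [L → p]
oooocpppL ⇒ oooocpppp   [L → p]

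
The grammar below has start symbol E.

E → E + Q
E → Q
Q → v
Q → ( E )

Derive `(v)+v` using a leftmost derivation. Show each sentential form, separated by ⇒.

E ⇒ E+Q   [E → E + Q]
E+Q ⇒ Q+Q   [E → Q]
Q+Q ⇒ (E)+Q   [Q → ( E )]
(E)+Q ⇒ (Q)+Q   [E → Q]
(Q)+Q ⇒ (v)+Q   [Q → v]
(v)+Q ⇒ (v)+v   [Q → v]

E ⇒ E+Q ⇒ Q+Q ⇒ (E)+Q ⇒ (Q)+Q ⇒ (v)+Q ⇒ (v)+v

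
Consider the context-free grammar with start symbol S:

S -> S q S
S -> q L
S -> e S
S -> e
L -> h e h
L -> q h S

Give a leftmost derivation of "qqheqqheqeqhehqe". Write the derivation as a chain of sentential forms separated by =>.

S => qL   [S -> q L]
qL => qqhS   [L -> q h S]
qqhS => qqhSqS   [S -> S q S]
qqhSqS => qqheSqS   [S -> e S]
qqheSqS => qqheqLqS   [S -> q L]
qqheqLqS => qqheqqhSqS   [L -> q h S]
qqheqqhSqS => qqheqqheqS   [S -> e]
qqheqqheqS => qqheqqheqSqS   [S -> S q S]
qqheqqheqSqS => qqheqqheqeSqS   [S -> e S]
qqheqqheqeSqS => qqheqqheqeqLqS   [S -> q L]
qqheqqheqeqLqS => qqheqqheqeqhehqS   [L -> h e h]
qqheqqheqeqhehqS => qqheqqheqeqhehqe   [S -> e]

S => qL => qqhS => qqhSqS => qqheSqS => qqheqLqS => qqheqqhSqS => qqheqqheqS => qqheqqheqSqS => qqheqqheqeSqS => qqheqqheqeqLqS => qqheqqheqeqhehqS => qqheqqheqeqhehqe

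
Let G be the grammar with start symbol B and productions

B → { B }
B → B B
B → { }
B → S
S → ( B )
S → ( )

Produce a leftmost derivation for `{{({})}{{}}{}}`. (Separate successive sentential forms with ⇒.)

B ⇒ {B}   [B → { B }]
{B} ⇒ {BB}   [B → B B]
{BB} ⇒ {BBB}   [B → B B]
{BBB} ⇒ {{B}BB}   [B → { B }]
{{B}BB} ⇒ {{S}BB}   [B → S]
{{S}BB} ⇒ {{(B)}BB}   [S → ( B )]
{{(B)}BB} ⇒ {{({})}BB}   [B → { }]
{{({})}BB} ⇒ {{({})}{B}B}   [B → { B }]
{{({})}{B}B} ⇒ {{({})}{{}}B}   [B → { }]
{{({})}{{}}B} ⇒ {{({})}{{}}{}}   [B → { }]

B ⇒ {B} ⇒ {BB} ⇒ {BBB} ⇒ {{B}BB} ⇒ {{S}BB} ⇒ {{(B)}BB} ⇒ {{({})}BB} ⇒ {{({})}{B}B} ⇒ {{({})}{{}}B} ⇒ {{({})}{{}}{}}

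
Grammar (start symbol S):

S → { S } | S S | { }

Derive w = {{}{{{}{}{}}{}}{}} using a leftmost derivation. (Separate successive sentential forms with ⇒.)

S⇒{S}⇒{SS}⇒{SSS}⇒{{}SS}⇒{{}{S}S}⇒{{}{SS}S}⇒{{}{{S}S}S}⇒{{}{{SS}S}S}⇒{{}{{SSS}S}S}⇒{{}{{{}SS}S}S}⇒{{}{{{}{}S}S}S}⇒{{}{{{}{}{}}S}S}⇒{{}{{{}{}{}}{}}S}⇒{{}{{{}{}{}}{}}{}}

S ⇒ {S}   [S → { S }]
{S} ⇒ {SS}   [S → S S]
{SS} ⇒ {SSS}   [S → S S]
{SSS} ⇒ {{}SS}   [S → { }]
{{}SS} ⇒ {{}{S}S}   [S → { S }]
{{}{S}S} ⇒ {{}{SS}S}   [S → S S]
{{}{SS}S} ⇒ {{}{{S}S}S}   [S → { S }]
{{}{{S}S}S} ⇒ {{}{{SS}S}S}   [S → S S]
{{}{{SS}S}S} ⇒ {{}{{SSS}S}S}   [S → S S]
{{}{{SSS}S}S} ⇒ {{}{{{}SS}S}S}   [S → { }]
{{}{{{}SS}S}S} ⇒ {{}{{{}{}S}S}S}   [S → { }]
{{}{{{}{}S}S}S} ⇒ {{}{{{}{}{}}S}S}   [S → { }]
{{}{{{}{}{}}S}S} ⇒ {{}{{{}{}{}}{}}S}   [S → { }]
{{}{{{}{}{}}{}}S} ⇒ {{}{{{}{}{}}{}}{}}   [S → { }]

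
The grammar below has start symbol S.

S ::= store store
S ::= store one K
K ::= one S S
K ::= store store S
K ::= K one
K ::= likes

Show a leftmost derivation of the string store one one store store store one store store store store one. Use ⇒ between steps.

S ⇒ store one K   [S ::= store one K]
store one K ⇒ store one K one   [K ::= K one]
store one K one ⇒ store one one S S one   [K ::= one S S]
store one one S S one ⇒ store one one store store S one   [S ::= store store]
store one one store store S one ⇒ store one one store store store one K one   [S ::= store one K]
store one one store store store one K one ⇒ store one one store store store one store store S one   [K ::= store store S]
store one one store store store one store store S one ⇒ store one one store store store one store store store store one   [S ::= store store]

S ⇒ store one K ⇒ store one K one ⇒ store one one S S one ⇒ store one one store store S one ⇒ store one one store store store one K one ⇒ store one one store store store one store store S one ⇒ store one one store store store one store store store store one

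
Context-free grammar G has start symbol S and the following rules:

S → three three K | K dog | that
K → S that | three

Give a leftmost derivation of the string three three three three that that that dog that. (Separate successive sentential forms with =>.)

S => three three K => three three S that => three three K dog that => three three S that dog that => three three three three K that dog that => three three three three S that that dog that => three three three three that that that dog that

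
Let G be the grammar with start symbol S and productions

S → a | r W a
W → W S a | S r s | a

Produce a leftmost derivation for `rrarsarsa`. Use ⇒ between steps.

S ⇒ rWa ⇒ rSrsa ⇒ rrWarsa ⇒ rrSrsarsa ⇒ rrarsarsa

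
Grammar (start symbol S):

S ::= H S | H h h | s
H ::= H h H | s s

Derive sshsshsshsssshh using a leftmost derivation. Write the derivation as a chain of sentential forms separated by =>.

S => HS   [S ::= H S]
HS => HhHS   [H ::= H h H]
HhHS => sshHS   [H ::= s s]
sshHS => sshHhHS   [H ::= H h H]
sshHhHS => sshsshHS   [H ::= s s]
sshsshHS => sshsshHhHS   [H ::= H h H]
sshsshHhHS => sshsshsshHS   [H ::= s s]
sshsshsshHS => sshsshsshssS   [H ::= s s]
sshsshsshssS => sshsshsshssHhh   [S ::= H h h]
sshsshsshssHhh => sshsshsshsssshh   [H ::= s s]

S=>HS=>HhHS=>sshHS=>sshHhHS=>sshsshHS=>sshsshHhHS=>sshsshsshHS=>sshsshsshssS=>sshsshsshssHhh=>sshsshsshsssshh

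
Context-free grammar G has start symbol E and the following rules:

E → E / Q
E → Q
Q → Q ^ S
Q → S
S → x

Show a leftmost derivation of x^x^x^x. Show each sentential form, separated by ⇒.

E⇒Q⇒Q^S⇒Q^S^S⇒Q^S^S^S⇒S^S^S^S⇒x^S^S^S⇒x^x^S^S⇒x^x^x^S⇒x^x^x^x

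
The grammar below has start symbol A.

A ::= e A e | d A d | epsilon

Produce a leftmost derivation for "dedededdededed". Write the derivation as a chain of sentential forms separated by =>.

A => dAd => deAed => dedAded => dedeAeded => dededAdeded => dededeAededed => dedededAdededed => dedededdededed

A => dAd   [A ::= d A d]
dAd => deAed   [A ::= e A e]
deAed => dedAded   [A ::= d A d]
dedAded => dedeAeded   [A ::= e A e]
dedeAeded => dededAdeded   [A ::= d A d]
dededAdeded => dededeAededed   [A ::= e A e]
dededeAededed => dedededAdededed   [A ::= d A d]
dedededAdededed => dedededdededed   [A ::= epsilon]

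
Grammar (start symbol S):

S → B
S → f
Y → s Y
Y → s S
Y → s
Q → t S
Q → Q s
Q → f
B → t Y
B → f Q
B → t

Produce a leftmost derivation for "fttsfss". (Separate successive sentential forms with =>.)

S => B   [S → B]
B => fQ   [B → f Q]
fQ => fQs   [Q → Q s]
fQs => fQss   [Q → Q s]
fQss => ftSss   [Q → t S]
ftSss => ftBss   [S → B]
ftBss => fttYss   [B → t Y]
fttYss => fttsSss   [Y → s S]
fttsSss => fttsfss   [S → f]

S=>B=>fQ=>fQs=>fQss=>ftSss=>ftBss=>fttYss=>fttsSss=>fttsfss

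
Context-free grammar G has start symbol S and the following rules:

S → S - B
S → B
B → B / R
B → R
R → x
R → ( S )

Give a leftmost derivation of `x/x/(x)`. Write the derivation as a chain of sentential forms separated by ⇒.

S ⇒ B ⇒ B/R ⇒ B/R/R ⇒ R/R/R ⇒ x/R/R ⇒ x/x/R ⇒ x/x/(S) ⇒ x/x/(B) ⇒ x/x/(R) ⇒ x/x/(x)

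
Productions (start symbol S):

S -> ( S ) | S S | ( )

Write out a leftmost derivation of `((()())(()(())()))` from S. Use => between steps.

S => (S) => (SS) => ((S)S) => ((SS)S) => ((()S)S) => ((()())S) => ((()())(S)) => ((()())(SS)) => ((()())(()S)) => ((()())(()SS)) => ((()())(()(S)S)) => ((()())(()(())S)) => ((()())(()(())()))

S => (S)   [S -> ( S )]
(S) => (SS)   [S -> S S]
(SS) => ((S)S)   [S -> ( S )]
((S)S) => ((SS)S)   [S -> S S]
((SS)S) => ((()S)S)   [S -> ( )]
((()S)S) => ((()())S)   [S -> ( )]
((()())S) => ((()())(S))   [S -> ( S )]
((()())(S)) => ((()())(SS))   [S -> S S]
((()())(SS)) => ((()())(()S))   [S -> ( )]
((()())(()S)) => ((()())(()SS))   [S -> S S]
((()())(()SS)) => ((()())(()(S)S))   [S -> ( S )]
((()())(()(S)S)) => ((()())(()(())S))   [S -> ( )]
((()())(()(())S)) => ((()())(()(())()))   [S -> ( )]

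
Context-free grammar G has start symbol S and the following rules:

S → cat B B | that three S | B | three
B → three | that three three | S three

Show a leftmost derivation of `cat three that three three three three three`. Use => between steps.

S => cat B B   [S → cat B B]
cat B B => cat three B   [B → three]
cat three B => cat three S three   [B → S three]
cat three S three => cat three that three S three   [S → that three S]
cat three that three S three => cat three that three B three   [S → B]
cat three that three B three => cat three that three S three three   [B → S three]
cat three that three S three three => cat three that three B three three   [S → B]
cat three that three B three three => cat three that three S three three three   [B → S three]
cat three that three S three three three => cat three that three three three three three   [S → three]

S => cat B B => cat three B => cat three S three => cat three that three S three => cat three that three B three => cat three that three S three three => cat three that three B three three => cat three that three S three three three => cat three that three three three three three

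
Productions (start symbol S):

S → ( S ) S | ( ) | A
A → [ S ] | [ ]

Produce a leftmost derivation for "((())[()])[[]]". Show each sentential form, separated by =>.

S=>(S)S=>((S)S)S=>((())S)S=>((())A)S=>((())[S])S=>((())[()])S=>((())[()])A=>((())[()])[S]=>((())[()])[A]=>((())[()])[[]]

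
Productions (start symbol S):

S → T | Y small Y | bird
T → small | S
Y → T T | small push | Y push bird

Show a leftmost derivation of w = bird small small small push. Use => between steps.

S => Y small Y => T T small Y => S T small Y => bird T small Y => bird small small Y => bird small small small push

S => Y small Y   [S → Y small Y]
Y small Y => T T small Y   [Y → T T]
T T small Y => S T small Y   [T → S]
S T small Y => bird T small Y   [S → bird]
bird T small Y => bird small small Y   [T → small]
bird small small Y => bird small small small push   [Y → small push]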